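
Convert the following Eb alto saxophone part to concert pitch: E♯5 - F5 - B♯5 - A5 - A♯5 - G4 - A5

Written C4 on the Eb alto saxophone sounds as Eb3, a major sixth lower; apply that shift to every note.
E#5 → G#4
F5 → Ab4
B#5 → D#5
A5 → C5
A#5 → C#5
G4 → Bb3
A5 → C5

G#4 Ab4 D#5 C5 C#5 Bb3 C5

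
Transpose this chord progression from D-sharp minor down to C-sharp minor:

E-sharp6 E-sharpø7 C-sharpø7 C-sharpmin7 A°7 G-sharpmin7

D-sharp minor down to C-sharp minor is a major second; each chord root moves by that interval while the quality stays the same.
E-sharp6: root E-sharp down a major second → D#, giving D#6.
E-sharpø7: root E-sharp down a major second → D#, giving D#ø7.
C-sharpø7: root C-sharp down a major second → B, giving Bø7.
C-sharpmin7: root C-sharp down a major second → B, giving Bmin7.
A°7: root A down a major second → G, giving G°7.
G-sharpmin7: root G-sharp down a major second → F#, giving F#min7.

D#6 D#ø7 Bø7 Bmin7 G°7 F#min7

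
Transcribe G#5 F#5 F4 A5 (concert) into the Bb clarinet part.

A#5 G#5 G4 B5

Written C4 sounds as Bb3 on the Bb clarinet, so concert pitches are written a major second up.
G#5 -> A#5
F#5 -> G#5
F4 -> G4
A5 -> B5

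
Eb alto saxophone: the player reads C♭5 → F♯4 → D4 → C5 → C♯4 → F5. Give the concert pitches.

Written C4 on the Eb alto saxophone sounds as Eb3, a major sixth lower; apply that shift to every note.
Cb5 -> Ebb4
F#4 -> A3
D4 -> F3
C5 -> Eb4
C#4 -> E3
F5 -> Ab4

Ebb4 A3 F3 Eb4 E3 Ab4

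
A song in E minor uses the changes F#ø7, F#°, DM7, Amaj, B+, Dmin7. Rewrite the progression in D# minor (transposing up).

E#ø7 E#° C#M7 G#maj A#+ C#min7

E minor up to D# minor is a major seventh; each chord root moves by that interval while the quality stays the same.
F#ø7: root F# up a major seventh → E#, giving E#ø7.
F#°: root F# up a major seventh → E#, giving E#°.
DM7: root D up a major seventh → C#, giving C#M7.
Amaj: root A up a major seventh → G#, giving G#maj.
B+: root B up a major seventh → A#, giving A#+.
Dmin7: root D up a major seventh → C#, giving C#min7.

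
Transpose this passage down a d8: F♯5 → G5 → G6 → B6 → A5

F#5 gives F##4
G5 gives G#4
G6 gives G#5
B6 gives B#5
A5 gives A#4

F##4 G#4 G#5 B#5 A#4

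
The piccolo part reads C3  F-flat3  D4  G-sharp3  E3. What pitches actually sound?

C4 Fb4 D5 G#4 E4

The piccolo sounds a perfect octave above written, so transpose each written note up a perfect octave.
C3 -> C4
Fb3 -> Fb4
D4 -> D5
G#3 -> G#4
E3 -> E4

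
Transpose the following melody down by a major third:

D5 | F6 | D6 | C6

Bb4 Db6 Bb5 Ab5

D5 → Bb4
F6 → Db6
D6 → Bb5
C6 → Ab5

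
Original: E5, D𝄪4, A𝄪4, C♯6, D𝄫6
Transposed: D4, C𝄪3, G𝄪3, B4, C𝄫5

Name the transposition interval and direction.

down a major ninth

From E5 to D4 is 9 letter names — a ninth of some quality.
D4 to E5 is 14 semitones, which makes it a major ninth; the second version is lower, so the direction is down.
Checking another pair — Dbb6 → Cbb5 — gives the same interval.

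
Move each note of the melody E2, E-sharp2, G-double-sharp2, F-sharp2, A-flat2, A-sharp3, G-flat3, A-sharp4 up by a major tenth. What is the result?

G#3 G##3 B##3 A#3 C4 C##5 Bb4 C##6

A major tenth up from E2 gives G#3.
E#2: a tenth up reaches G, and 16 semitones makes it G##3.
A major tenth up from G##2 gives B##3.
A major tenth up from F#2 gives A#3.
Ab2 up a major tenth is C4.
A major tenth up from A#3 gives C##5.
Gb3 up a major tenth is Bb4.
A#4: a tenth up reaches C, and 16 semitones makes it C##6.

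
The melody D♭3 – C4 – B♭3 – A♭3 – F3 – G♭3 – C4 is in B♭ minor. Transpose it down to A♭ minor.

Cb3 Bb3 Ab3 Gb3 Eb3 Fb3 Bb3

B♭ minor to A♭ minor down is a major second, so every note moves down by that interval.
Db3 gives Cb3
C4 gives Bb3
Bb3 gives Ab3
Ab3 gives Gb3
F3 gives Eb3
Gb3 gives Fb3
C4 gives Bb3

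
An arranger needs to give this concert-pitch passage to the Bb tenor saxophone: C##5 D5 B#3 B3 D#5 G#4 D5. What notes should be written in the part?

D##6 E6 C##5 C#5 E#6 A#5 E6

Written C4 sounds as Bb2 on the Bb tenor saxophone, so concert pitches are written a major ninth up.
C##5 gives D##6
D5 gives E6
B#3 gives C##5
B3 gives C#5
D#5 gives E#6
G#4 gives A#5
D5 gives E6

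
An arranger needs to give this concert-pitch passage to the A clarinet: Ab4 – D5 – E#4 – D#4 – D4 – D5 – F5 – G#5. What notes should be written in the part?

The A clarinet sounds a minor third below written, so the written part must be a minor third above concert — transpose each note up.
Ab4 to Cb5
D5 to F5
E#4 to G#4
D#4 to F#4
D4 to F4
D5 to F5
F5 to Ab5
G#5 to B5

Cb5 F5 G#4 F#4 F4 F5 Ab5 B5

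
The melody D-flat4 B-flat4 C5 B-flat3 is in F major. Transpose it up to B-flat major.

F major to B-flat major up is a perfect fourth, so every note moves up by that interval.
Db4 to Gb4
Bb4 to Eb5
C5 to F5
Bb3 to Eb4

Gb4 Eb5 F5 Eb4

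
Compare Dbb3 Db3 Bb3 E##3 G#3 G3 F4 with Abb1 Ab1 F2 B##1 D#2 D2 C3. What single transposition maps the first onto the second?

Take the first pair: Dbb3 → Abb1. D to A spans 11 letter names, so the interval is some kind of eleventh.
Abb1 to Dbb3 is 17 semitones, which makes it a perfect eleventh; the second version is lower, so the direction is down.
Checking another pair — F4 → C3 — gives the same interval.

down a perfect eleventh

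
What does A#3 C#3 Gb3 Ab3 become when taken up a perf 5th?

A#3 -> E#4
C#3 -> G#3
Gb3 -> Db4
Ab3 -> Eb4

E#4 G#3 Db4 Eb4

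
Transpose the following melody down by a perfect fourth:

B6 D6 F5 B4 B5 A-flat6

F#6 A5 C5 F#4 F#5 Eb6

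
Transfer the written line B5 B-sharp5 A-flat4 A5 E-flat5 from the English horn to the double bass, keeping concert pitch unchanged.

First find concert pitch: the English horn sounds a perfect fifth below written, so B5 B-sharp5 A-flat4 A5 E-flat5 sounds E5 E#5 Db4 D5 Ab4.
Then write for double bass: it sounds a perfect octave below written, so the part must be a perfect octave above concert.
E5 → E6
E#5 → E#6
Db4 → Db5
D5 → D6
Ab4 → Ab5

E6 E#6 Db5 D6 Ab5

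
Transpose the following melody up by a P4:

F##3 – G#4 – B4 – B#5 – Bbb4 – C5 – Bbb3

B#3 C#5 E5 E#6 Ebb5 F5 Ebb4

A perfect fourth up from F##3 gives B#3.
G#4 up a perfect fourth is C#5.
A perfect fourth up from B4 gives E5.
B#5: a fourth up reaches E, and 5 semitones makes it E#6.
Bbb4: a fourth up reaches E, and 5 semitones makes it Ebb5.
C5 up a perfect fourth is F5.
Bbb3 up a perfect fourth is Ebb4.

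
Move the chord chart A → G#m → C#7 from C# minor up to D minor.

Bb Am D7

C# minor up to D minor is a minor second; each chord root moves by that interval while the quality stays the same.
A: root A up a minor second → Bb, giving Bb.
G#m: root G# up a minor second → A, giving Am.
C#7: root C# up a minor second → D, giving D7.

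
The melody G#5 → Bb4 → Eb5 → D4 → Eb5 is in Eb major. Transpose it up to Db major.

F#6 Ab5 Db6 C5 Db6

Eb major to Db major up is a minor seventh, so every note moves up by that interval.
G#5 becomes F#6
Bb4 becomes Ab5
Eb5 becomes Db6
D4 becomes C5
Eb5 becomes Db6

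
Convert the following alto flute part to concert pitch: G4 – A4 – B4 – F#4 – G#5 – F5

D4 E4 F#4 C#4 D#5 C5

The alto flute sounds a perfect fourth below written, so transpose each written note down a perfect fourth.
G4 to D4
A4 to E4
B4 to F#4
F#4 to C#4
G#5 to D#5
F5 to C5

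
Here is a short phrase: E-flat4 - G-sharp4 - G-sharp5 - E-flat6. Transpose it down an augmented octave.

Ebb3 G3 G4 Ebb5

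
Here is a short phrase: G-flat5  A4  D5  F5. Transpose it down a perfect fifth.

Cb5 D4 G4 Bb4

A perfect fifth down from Gb5 gives Cb5.
A perfect fifth down from A4 gives D4.
D5: a fifth down reaches G, and 7 semitones makes it G4.
F5 down a perfect fifth is Bb4.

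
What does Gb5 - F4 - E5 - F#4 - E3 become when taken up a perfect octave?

Gb5: an octave up reaches G, and 12 semitones makes it Gb6.
F4: an octave up reaches F, and 12 semitones makes it F5.
A perfect octave up from E5 gives E6.
A perfect octave up from F#4 gives F#5.
E3 up a perfect octave is E4.

Gb6 F5 E6 F#5 E4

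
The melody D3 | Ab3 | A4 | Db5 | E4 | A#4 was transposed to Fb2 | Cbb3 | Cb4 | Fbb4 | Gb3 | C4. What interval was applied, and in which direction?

Take the first pair: D3 → Fb2. D to F spans 6 letter names, so the interval is some kind of sixth.
Fb2 to D3 is 10 semitones, which makes it an augmented sixth; the second version is lower, so the direction is down.
Checking another pair — A#4 → C4 — gives the same interval.

down an augmented sixth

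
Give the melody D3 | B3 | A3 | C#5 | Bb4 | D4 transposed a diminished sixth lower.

F##2 D##3 C##3 E##4 D#4 F##3

D3 to F##2
B3 to D##3
A3 to C##3
C#5 to E##4
Bb4 to D#4
D4 to F##3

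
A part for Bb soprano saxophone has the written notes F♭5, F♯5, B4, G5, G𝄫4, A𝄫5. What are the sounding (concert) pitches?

Ebb5 E5 A4 F5 Fbb4 Gbb5

Written C4 on the Bb soprano saxophone sounds as Bb3, a major second lower; apply that shift to every note.
Fb5 to Ebb5
F#5 to E5
B4 to A4
G5 to F5
Gbb4 to Fbb4
Abb5 to Gbb5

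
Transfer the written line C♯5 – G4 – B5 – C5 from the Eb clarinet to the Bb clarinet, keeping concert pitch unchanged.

F#5 C5 E6 F5

First find concert pitch: the Eb clarinet sounds a minor third above written, so C♯5 G4 B5 C5 sounds E5 Bb4 D6 Eb5.
Then write for Bb clarinet: it sounds a major second below written, so the part must be a major second above concert.
E5 → F#5
Bb4 → C5
D6 → E6
Eb5 → F5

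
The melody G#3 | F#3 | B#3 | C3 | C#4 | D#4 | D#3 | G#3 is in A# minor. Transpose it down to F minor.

Eb3 Db3 G3 Abb2 Ab3 Bb3 Bb2 Eb3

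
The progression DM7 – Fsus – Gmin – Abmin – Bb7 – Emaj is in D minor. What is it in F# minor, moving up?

D minor up to F# minor is a major third; each chord root moves by that interval while the quality stays the same.
DM7: root D up a major third → F#, giving F#M7.
Fsus: root F up a major third → A, giving Asus.
Gmin: root G up a major third → B, giving Bmin.
Abmin: root Ab up a major third → C, giving Cmin.
Bb7: root Bb up a major third → D, giving D7.
Emaj: root E up a major third → G#, giving G#maj.

F#M7 Asus Bmin Cmin D7 G#maj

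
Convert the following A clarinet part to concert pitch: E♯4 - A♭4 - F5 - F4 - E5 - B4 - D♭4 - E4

C##4 F4 D5 D4 C#5 G#4 Bb3 C#4

The A clarinet sounds a minor third below written, so transpose each written note down a minor third.
E#4 → C##4
Ab4 → F4
F5 → D5
F4 → D4
E5 → C#5
B4 → G#4
Db4 → Bb3
E4 → C#4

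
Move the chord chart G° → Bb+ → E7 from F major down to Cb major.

Db° Fb+ Bb7

F major down to Cb major is an augmented fourth; each chord root moves by that interval while the quality stays the same.
G°: root G down an augmented fourth → Db, giving Db°.
Bb+: root Bb down an augmented fourth → Fb, giving Fb+.
E7: root E down an augmented fourth → Bb, giving Bb7.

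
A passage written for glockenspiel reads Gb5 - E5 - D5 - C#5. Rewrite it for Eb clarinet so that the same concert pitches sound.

Eb7 C#7 B6 A#6

First find concert pitch: the glockenspiel sounds a perfect fifteenth above written, so Gb5 E5 D5 C#5 sounds Gb7 E7 D7 C#7.
Then write for Eb clarinet: it sounds a minor third above written, so the part must be a minor third below concert.
Gb7 → Eb7
E7 → C#7
D7 → B6
C#7 → A#6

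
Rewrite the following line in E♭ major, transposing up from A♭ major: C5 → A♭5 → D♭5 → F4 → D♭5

From A♭ up to E♭ is a perfect fifth; apply that to each pitch.
C5 to G5
Ab5 to Eb6
Db5 to Ab5
F4 to C5
Db5 to Ab5

G5 Eb6 Ab5 C5 Ab5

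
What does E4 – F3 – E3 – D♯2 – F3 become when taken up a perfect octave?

E4: an octave up reaches E, and 12 semitones makes it E5.
F3: an octave up reaches F, and 12 semitones makes it F4.
A perfect octave up from E3 gives E4.
D#2 up a perfect octave is D#3.
F3: an octave up reaches F, and 12 semitones makes it F4.

E5 F4 E4 D#3 F4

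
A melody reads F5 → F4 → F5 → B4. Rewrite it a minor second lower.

F5 to E5
F4 to E4
F5 to E5
B4 to A#4

E5 E4 E5 A#4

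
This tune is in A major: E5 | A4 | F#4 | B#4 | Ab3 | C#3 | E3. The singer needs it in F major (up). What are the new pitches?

A major to F major up is a minor sixth, so every note moves up by that interval.
E5 becomes C6
A4 becomes F5
F#4 becomes D5
B#4 becomes G#5
Ab3 becomes Fb4
C#3 becomes A3
E3 becomes C4

C6 F5 D5 G#5 Fb4 A3 C4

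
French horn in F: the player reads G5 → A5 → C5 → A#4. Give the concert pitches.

C5 D5 F4 D#4

Written C4 on the French horn in F sounds as F3, a perfect fifth lower; apply that shift to every note.
G5 to C5
A5 to D5
C5 to F4
A#4 to D#4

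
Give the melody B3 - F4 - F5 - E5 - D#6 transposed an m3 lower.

G#3 D4 D5 C#5 B#5

B3 to G#3
F4 to D4
F5 to D5
E5 to C#5
D#6 to B#5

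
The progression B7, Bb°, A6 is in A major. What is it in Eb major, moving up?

F7 Fb° Eb6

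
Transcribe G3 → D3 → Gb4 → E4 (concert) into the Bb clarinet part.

The Bb clarinet sounds a major second below written, so the written part must be a major second above concert — transpose each note up.
G3 becomes A3
D3 becomes E3
Gb4 becomes Ab4
E4 becomes F#4

A3 E3 Ab4 F#4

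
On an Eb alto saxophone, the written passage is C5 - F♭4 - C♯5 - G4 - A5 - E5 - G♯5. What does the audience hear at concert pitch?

Eb4 Abb3 E4 Bb3 C5 G4 B4

Written C4 on the Eb alto saxophone sounds as Eb3, a major sixth lower; apply that shift to every note.
C5 to Eb4
Fb4 to Abb3
C#5 to E4
G4 to Bb3
A5 to C5
E5 to G4
G#5 to B4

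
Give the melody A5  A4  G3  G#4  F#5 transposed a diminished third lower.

F##5 F##4 E#3 E##4 D##5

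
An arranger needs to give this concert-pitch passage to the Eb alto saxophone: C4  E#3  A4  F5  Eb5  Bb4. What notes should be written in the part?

A4 C##4 F#5 D6 C6 G5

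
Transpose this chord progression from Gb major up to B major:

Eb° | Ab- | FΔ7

G#° C#- A#Δ7

Gb major up to B major is an augmented third; each chord root moves by that interval while the quality stays the same.
Eb°: root Eb up an augmented third → G#, giving G#°.
Ab-: root Ab up an augmented third → C#, giving C#-.
FΔ7: root F up an augmented third → A#, giving A#Δ7.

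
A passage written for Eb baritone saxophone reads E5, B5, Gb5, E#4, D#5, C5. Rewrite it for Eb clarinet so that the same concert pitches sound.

E3 B3 Gb3 E#2 D#3 C3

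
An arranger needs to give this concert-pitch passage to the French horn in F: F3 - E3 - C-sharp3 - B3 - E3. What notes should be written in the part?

C4 B3 G#3 F#4 B3

Written C4 sounds as F3 on the French horn in F, so concert pitches are written a perfect fifth up.
F3 → C4
E3 → B3
C#3 → G#3
B3 → F#4
E3 → B3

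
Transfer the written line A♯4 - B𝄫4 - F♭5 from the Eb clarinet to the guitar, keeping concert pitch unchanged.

C#6 Dbb6 Abb6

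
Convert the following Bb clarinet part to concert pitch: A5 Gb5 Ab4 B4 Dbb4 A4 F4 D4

The Bb clarinet sounds a major second below written, so transpose each written note down a major second.
A5 becomes G5
Gb5 becomes Fb5
Ab4 becomes Gb4
B4 becomes A4
Dbb4 becomes Cbb4
A4 becomes G4
F4 becomes Eb4
D4 becomes C4

G5 Fb5 Gb4 A4 Cbb4 G4 Eb4 C4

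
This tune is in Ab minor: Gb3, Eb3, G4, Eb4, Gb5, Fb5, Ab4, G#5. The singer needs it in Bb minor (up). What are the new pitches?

From Ab up to Bb is a major second; apply that to each pitch.
Gb3 gives Ab3
Eb3 gives F3
G4 gives A4
Eb4 gives F4
Gb5 gives Ab5
Fb5 gives Gb5
Ab4 gives Bb4
G#5 gives A#5

Ab3 F3 A4 F4 Ab5 Gb5 Bb4 A#5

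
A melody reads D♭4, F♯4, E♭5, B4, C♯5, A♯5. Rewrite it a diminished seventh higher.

Cbb5 Eb5 Dbb6 Ab5 Bb5 G6

Db4 up a diminished seventh is Cbb5.
A diminished seventh up from F#4 gives Eb5.
Eb5 up a diminished seventh is Dbb6.
A diminished seventh up from B4 gives Ab5.
C#5 up a diminished seventh is Bb5.
A#5: a seventh up reaches G, and 9 semitones makes it G6.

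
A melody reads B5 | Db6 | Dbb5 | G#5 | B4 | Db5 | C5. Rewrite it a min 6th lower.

D#5 F5 Fb4 B#4 D#4 F4 E4

A minor sixth down from B5 gives D#5.
Db6: a sixth down reaches F, and 8 semitones makes it F5.
Dbb5 down a minor sixth is Fb4.
A minor sixth down from G#5 gives B#4.
A minor sixth down from B4 gives D#4.
Db5 down a minor sixth is F4.
C5 down a minor sixth is E4.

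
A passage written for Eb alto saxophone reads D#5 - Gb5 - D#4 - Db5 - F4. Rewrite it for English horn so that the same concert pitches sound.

C#5 Fb5 C#4 Cb5 Eb4

First find concert pitch: the Eb alto saxophone sounds a major sixth below written, so D#5 Gb5 D#4 Db5 F4 sounds F#4 Bbb4 F#3 Fb4 Ab3.
Then write for English horn: it sounds a perfect fifth below written, so the part must be a perfect fifth above concert.
F#4 → C#5
Bbb4 → Fb5
F#3 → C#4
Fb4 → Cb5
Ab3 → Eb4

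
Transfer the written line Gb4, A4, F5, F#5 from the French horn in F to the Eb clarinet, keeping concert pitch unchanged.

Ab3 B3 G4 G#4

First find concert pitch: the French horn in F sounds a perfect fifth below written, so Gb4 A4 F5 F#5 sounds Cb4 D4 Bb4 B4.
Then write for Eb clarinet: it sounds a minor third above written, so the part must be a minor third below concert.
Cb4 → Ab3
D4 → B3
Bb4 → G4
B4 → G#4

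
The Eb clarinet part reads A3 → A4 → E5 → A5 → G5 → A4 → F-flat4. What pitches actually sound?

The Eb clarinet sounds a minor third above written, so transpose each written note up a minor third.
A3 becomes C4
A4 becomes C5
E5 becomes G5
A5 becomes C6
G5 becomes Bb5
A4 becomes C5
Fb4 becomes Abb4

C4 C5 G5 C6 Bb5 C5 Abb4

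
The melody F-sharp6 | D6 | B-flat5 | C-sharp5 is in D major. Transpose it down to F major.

From D down to F is a major sixth; apply that to each pitch.
F#6 → A5
D6 → F5
Bb5 → Db5
C#5 → E4

A5 F5 Db5 E4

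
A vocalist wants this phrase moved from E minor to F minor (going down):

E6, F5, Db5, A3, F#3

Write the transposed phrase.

F5 Gb4 Ebb4 Bb2 G2

From E down to F is a major seventh; apply that to each pitch.
E6 to F5
F5 to Gb4
Db5 to Ebb4
A3 to Bb2
F#3 to G2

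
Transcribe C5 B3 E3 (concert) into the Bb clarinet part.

D5 C#4 F#3

Written C4 sounds as Bb3 on the Bb clarinet, so concert pitches are written a major second up.
C5 → D5
B3 → C#4
E3 → F#3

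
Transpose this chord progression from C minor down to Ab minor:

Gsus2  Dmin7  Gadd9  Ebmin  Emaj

Ebsus2 Bbmin7 Ebadd9 Cbmin Cmaj

C minor down to Ab minor is a major third; each chord root moves by that interval while the quality stays the same.
Gsus2: root G down a major third → Eb, giving Ebsus2.
Dmin7: root D down a major third → Bb, giving Bbmin7.
Gadd9: root G down a major third → Eb, giving Ebadd9.
Ebmin: root Eb down a major third → Cb, giving Cbmin.
Emaj: root E down a major third → C, giving Cmaj.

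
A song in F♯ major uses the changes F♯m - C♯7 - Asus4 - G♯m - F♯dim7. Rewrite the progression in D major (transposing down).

F♯ major down to D major is a major third; each chord root moves by that interval while the quality stays the same.
F♯m: root F♯ down a major third → D, giving Dm.
C♯7: root C♯ down a major third → A, giving A7.
Asus4: root A down a major third → F, giving Fsus4.
G♯m: root G♯ down a major third → E, giving Em.
F♯dim7: root F♯ down a major third → D, giving Ddim7.

Dm A7 Fsus4 Em Ddim7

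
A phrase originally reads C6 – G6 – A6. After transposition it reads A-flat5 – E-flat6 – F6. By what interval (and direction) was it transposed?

down a major third

Take the first pair: C6 → Ab5. C to A spans 3 letter names, so the interval is some kind of third.
Ab5 to C6 is 4 semitones, which makes it a major third; the second version is lower, so the direction is down.
Checking another pair — A6 → F6 — gives the same interval.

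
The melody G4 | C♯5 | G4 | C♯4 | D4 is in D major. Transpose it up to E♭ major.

Ab4 D5 Ab4 D4 Eb4

D major to E♭ major up is a minor second, so every note moves up by that interval.
G4 to Ab4
C#5 to D5
G4 to Ab4
C#4 to D4
D4 to Eb4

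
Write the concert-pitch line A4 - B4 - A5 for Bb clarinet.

B4 C#5 B5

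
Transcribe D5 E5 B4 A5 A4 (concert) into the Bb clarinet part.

E5 F#5 C#5 B5 B4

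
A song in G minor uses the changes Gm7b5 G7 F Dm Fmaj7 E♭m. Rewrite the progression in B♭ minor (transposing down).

Bbm7b5 Bb7 Ab Fm Abmaj7 Gbm

G minor down to B♭ minor is a major sixth; each chord root moves by that interval while the quality stays the same.
Gm7b5: root G down a major sixth → Bb, giving Bbm7b5.
G7: root G down a major sixth → Bb, giving Bb7.
F: root F down a major sixth → Ab, giving Ab.
Dm: root D down a major sixth → F, giving Fm.
Fmaj7: root F down a major sixth → Ab, giving Abmaj7.
E♭m: root E♭ down a major sixth → Gb, giving Gbm.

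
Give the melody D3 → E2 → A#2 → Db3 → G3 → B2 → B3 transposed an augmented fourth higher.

G#3 A#2 D##3 G3 C#4 E#3 E#4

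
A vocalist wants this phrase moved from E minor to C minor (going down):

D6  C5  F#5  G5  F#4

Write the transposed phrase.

E minor to C minor down is a major third, so every note moves down by that interval.
D6 becomes Bb5
C5 becomes Ab4
F#5 becomes D5
G5 becomes Eb5
F#4 becomes D4

Bb5 Ab4 D5 Eb5 D4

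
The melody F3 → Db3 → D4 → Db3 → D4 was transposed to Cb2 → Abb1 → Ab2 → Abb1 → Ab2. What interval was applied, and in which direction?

down an augmented eleventh

Take the first pair: F3 → Cb2. F to C spans 11 letter names, so the interval is some kind of eleventh.
Cb2 to F3 is 18 semitones, which makes it an augmented eleventh; the second version is lower, so the direction is down.
Checking another pair — D4 → Ab2 — gives the same interval.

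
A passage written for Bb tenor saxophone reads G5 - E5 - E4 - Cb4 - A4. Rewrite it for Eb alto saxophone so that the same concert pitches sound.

D5 B4 B3 Gb3 E4

First find concert pitch: the Bb tenor saxophone sounds a major ninth below written, so G5 E5 E4 Cb4 A4 sounds F4 D4 D3 Bbb2 G3.
Then write for Eb alto saxophone: it sounds a major sixth below written, so the part must be a major sixth above concert.
F4 → D5
D4 → B4
D3 → B3
Bbb2 → Gb3
G3 → E4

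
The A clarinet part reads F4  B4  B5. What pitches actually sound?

D4 G#4 G#5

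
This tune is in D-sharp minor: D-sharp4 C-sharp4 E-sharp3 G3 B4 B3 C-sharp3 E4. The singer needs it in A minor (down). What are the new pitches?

From D-sharp down to A is an augmented fourth; apply that to each pitch.
D#4 → A3
C#4 → G3
E#3 → B2
G3 → Db3
B4 → F4
B3 → F3
C#3 → G2
E4 → Bb3

A3 G3 B2 Db3 F4 F3 G2 Bb3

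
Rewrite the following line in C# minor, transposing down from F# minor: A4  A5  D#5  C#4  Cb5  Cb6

E4 E5 A#4 G#3 Gb4 Gb5

F# minor to C# minor down is a perfect fourth, so every note moves down by that interval.
A4 -> E4
A5 -> E5
D#5 -> A#4
C#4 -> G#3
Cb5 -> Gb4
Cb6 -> Gb5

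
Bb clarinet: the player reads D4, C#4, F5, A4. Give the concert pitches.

The Bb clarinet sounds a major second below written, so transpose each written note down a major second.
D4 gives C4
C#4 gives B3
F5 gives Eb5
A4 gives G4

C4 B3 Eb5 G4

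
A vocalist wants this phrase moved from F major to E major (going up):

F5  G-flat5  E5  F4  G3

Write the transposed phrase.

E6 F6 D#6 E5 F#4

F major to E major up is a major seventh, so every note moves up by that interval.
F5 → E6
Gb5 → F6
E5 → D#6
F4 → E5
G3 → F#4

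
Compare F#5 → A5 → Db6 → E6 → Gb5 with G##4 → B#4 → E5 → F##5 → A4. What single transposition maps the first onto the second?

down a diminished seventh

From F#5 to G##4 is 7 letter names — a seventh of some quality.
G##4 to F#5 is 9 semitones, which makes it a diminished seventh; the second version is lower, so the direction is down.
Checking another pair — Gb5 → A4 — gives the same interval.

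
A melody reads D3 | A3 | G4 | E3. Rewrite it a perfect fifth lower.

D3 gives G2
A3 gives D3
G4 gives C4
E3 gives A2

G2 D3 C4 A2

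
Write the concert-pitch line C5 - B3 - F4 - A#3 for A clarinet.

Eb5 D4 Ab4 C#4

Written C4 sounds as A3 on the A clarinet, so concert pitches are written a minor third up.
C5 → Eb5
B3 → D4
F4 → Ab4
A#3 → C#4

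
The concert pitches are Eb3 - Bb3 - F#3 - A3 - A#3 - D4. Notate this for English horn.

The English horn sounds a perfect fifth below written, so the written part must be a perfect fifth above concert — transpose each note up.
Eb3 to Bb3
Bb3 to F4
F#3 to C#4
A3 to E4
A#3 to E#4
D4 to A4

Bb3 F4 C#4 E4 E#4 A4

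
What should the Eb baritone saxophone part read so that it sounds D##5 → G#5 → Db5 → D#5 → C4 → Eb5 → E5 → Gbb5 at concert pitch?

B##6 E#7 Bb6 B#6 A5 C7 C#7 Ebb7

The Eb baritone saxophone sounds a major thirteenth below written, so the written part must be a major thirteenth above concert — transpose each note up.
D##5 becomes B##6
G#5 becomes E#7
Db5 becomes Bb6
D#5 becomes B#6
C4 becomes A5
Eb5 becomes C7
E5 becomes C#7
Gbb5 becomes Ebb7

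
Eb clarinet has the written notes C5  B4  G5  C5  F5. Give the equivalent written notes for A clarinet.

First find concert pitch: the Eb clarinet sounds a minor third above written, so C5 B4 G5 C5 F5 sounds Eb5 D5 Bb5 Eb5 Ab5.
Then write for A clarinet: it sounds a minor third below written, so the part must be a minor third above concert.
Eb5 → Gb5
D5 → F5
Bb5 → Db6
Eb5 → Gb5
Ab5 → Cb6

Gb5 F5 Db6 Gb5 Cb6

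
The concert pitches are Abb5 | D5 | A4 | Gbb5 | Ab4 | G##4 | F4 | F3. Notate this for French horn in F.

Ebb6 A5 E5 Dbb6 Eb5 D##5 C5 C4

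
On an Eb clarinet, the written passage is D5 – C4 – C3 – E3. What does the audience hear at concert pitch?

Written C4 on the Eb clarinet sounds as Eb4, a minor third higher; apply that shift to every note.
D5 gives F5
C4 gives Eb4
C3 gives Eb3
E3 gives G3

F5 Eb4 Eb3 G3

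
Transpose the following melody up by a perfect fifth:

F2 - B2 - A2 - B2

C3 F#3 E3 F#3

F2 gives C3
B2 gives F#3
A2 gives E3
B2 gives F#3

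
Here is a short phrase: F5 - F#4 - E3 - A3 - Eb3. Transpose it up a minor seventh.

Eb6 E5 D4 G4 Db4

A minor seventh up from F5 gives Eb6.
A minor seventh up from F#4 gives E5.
E3: a seventh up reaches D, and 10 semitones makes it D4.
A3 up a minor seventh is G4.
A minor seventh up from Eb3 gives Db4.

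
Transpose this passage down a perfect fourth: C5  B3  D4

G4 F#3 A3

C5 → G4
B3 → F#3
D4 → A3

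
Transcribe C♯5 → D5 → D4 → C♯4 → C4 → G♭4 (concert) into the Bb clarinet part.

D#5 E5 E4 D#4 D4 Ab4

Written C4 sounds as Bb3 on the Bb clarinet, so concert pitches are written a major second up.
C#5 becomes D#5
D5 becomes E5
D4 becomes E4
C#4 becomes D#4
C4 becomes D4
Gb4 becomes Ab4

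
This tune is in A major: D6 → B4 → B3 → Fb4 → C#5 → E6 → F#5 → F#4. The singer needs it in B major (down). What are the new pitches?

E5 C#4 C#3 Gb3 D#4 F#5 G#4 G#3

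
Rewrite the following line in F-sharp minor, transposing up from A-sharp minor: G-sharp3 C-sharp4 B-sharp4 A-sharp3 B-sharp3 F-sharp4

E4 A4 G#5 F#4 G#4 D5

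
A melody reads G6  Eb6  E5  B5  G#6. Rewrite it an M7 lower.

G6 -> Ab5
Eb6 -> Fb5
E5 -> F4
B5 -> C5
G#6 -> A5

Ab5 Fb5 F4 C5 A5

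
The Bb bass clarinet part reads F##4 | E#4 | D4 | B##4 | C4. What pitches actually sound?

E#3 D#3 C3 A##3 Bb2

The Bb bass clarinet sounds a major ninth below written, so transpose each written note down a major ninth.
F##4 becomes E#3
E#4 becomes D#3
D4 becomes C3
B##4 becomes A##3
C4 becomes Bb2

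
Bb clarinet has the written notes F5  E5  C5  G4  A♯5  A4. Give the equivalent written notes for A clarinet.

First find concert pitch: the Bb clarinet sounds a major second below written, so F5 E5 C5 G4 A♯5 A4 sounds Eb5 D5 Bb4 F4 G#5 G4.
Then write for A clarinet: it sounds a minor third below written, so the part must be a minor third above concert.
Eb5 → Gb5
D5 → F5
Bb4 → Db5
F4 → Ab4
G#5 → B5
G4 → Bb4

Gb5 F5 Db5 Ab4 B5 Bb4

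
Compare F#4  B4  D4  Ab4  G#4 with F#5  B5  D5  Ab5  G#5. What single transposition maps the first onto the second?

up a perfect octave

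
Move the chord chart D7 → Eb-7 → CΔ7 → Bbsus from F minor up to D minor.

B7 C-7 AΔ7 Gsus

F minor up to D minor is a major sixth; each chord root moves by that interval while the quality stays the same.
D7: root D up a major sixth → B, giving B7.
Eb-7: root Eb up a major sixth → C, giving C-7.
CΔ7: root C up a major sixth → A, giving AΔ7.
Bbsus: root Bb up a major sixth → G, giving Gsus.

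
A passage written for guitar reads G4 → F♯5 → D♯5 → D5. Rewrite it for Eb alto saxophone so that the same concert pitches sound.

E4 D#5 B#4 B4

First find concert pitch: the guitar sounds a perfect octave below written, so G4 F♯5 D♯5 D5 sounds G3 F#4 D#4 D4.
Then write for Eb alto saxophone: it sounds a major sixth below written, so the part must be a major sixth above concert.
G3 → E4
F#4 → D#5
D#4 → B#4
D4 → B4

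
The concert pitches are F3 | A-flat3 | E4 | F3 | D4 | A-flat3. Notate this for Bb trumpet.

The Bb trumpet sounds a major second below written, so the written part must be a major second above concert — transpose each note up.
F3 becomes G3
Ab3 becomes Bb3
E4 becomes F#4
F3 becomes G3
D4 becomes E4
Ab3 becomes Bb3

G3 Bb3 F#4 G3 E4 Bb3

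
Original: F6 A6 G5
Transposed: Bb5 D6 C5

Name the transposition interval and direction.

down a perfect fifth

From F6 to Bb5 is 5 letter names — a fifth of some quality.
Bb5 to F6 is 7 semitones, which makes it a perfect fifth; the second version is lower, so the direction is down.
Checking another pair — G5 → C5 — gives the same interval.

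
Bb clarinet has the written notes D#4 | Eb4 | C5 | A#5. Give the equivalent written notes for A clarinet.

E4 Fb4 Db5 B5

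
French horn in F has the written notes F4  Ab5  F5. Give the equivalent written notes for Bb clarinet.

First find concert pitch: the French horn in F sounds a perfect fifth below written, so F4 Ab5 F5 sounds Bb3 Db5 Bb4.
Then write for Bb clarinet: it sounds a major second below written, so the part must be a major second above concert.
Bb3 → C4
Db5 → Eb5
Bb4 → C5

C4 Eb5 C5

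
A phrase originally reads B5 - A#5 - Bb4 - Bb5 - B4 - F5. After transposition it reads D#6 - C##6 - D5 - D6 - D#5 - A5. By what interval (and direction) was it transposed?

up a major third

From B5 to D#6 is 3 letter names — a third of some quality.
B5 to D#6 is 4 semitones, which makes it a major third; the second version is higher, so the direction is up.
Checking another pair — F5 → A5 — gives the same interval.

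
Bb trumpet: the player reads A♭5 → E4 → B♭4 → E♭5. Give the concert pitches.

Gb5 D4 Ab4 Db5

The Bb trumpet sounds a major second below written, so transpose each written note down a major second.
Ab5 -> Gb5
E4 -> D4
Bb4 -> Ab4
Eb5 -> Db5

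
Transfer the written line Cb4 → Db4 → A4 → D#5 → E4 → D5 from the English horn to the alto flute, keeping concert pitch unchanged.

Bbb3 Cb4 G4 C#5 D4 C5

First find concert pitch: the English horn sounds a perfect fifth below written, so Cb4 Db4 A4 D#5 E4 D5 sounds Fb3 Gb3 D4 G#4 A3 G4.
Then write for alto flute: it sounds a perfect fourth below written, so the part must be a perfect fourth above concert.
Fb3 → Bbb3
Gb3 → Cb4
D4 → G4
G#4 → C#5
A3 → D4
G4 → C5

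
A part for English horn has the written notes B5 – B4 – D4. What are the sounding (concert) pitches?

E5 E4 G3

Written C4 on the English horn sounds as F3, a perfect fifth lower; apply that shift to every note.
B5 → E5
B4 → E4
D4 → G3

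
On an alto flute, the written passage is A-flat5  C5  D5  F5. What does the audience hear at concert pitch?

Eb5 G4 A4 C5

The alto flute sounds a perfect fourth below written, so transpose each written note down a perfect fourth.
Ab5 → Eb5
C5 → G4
D5 → A4
F5 → C5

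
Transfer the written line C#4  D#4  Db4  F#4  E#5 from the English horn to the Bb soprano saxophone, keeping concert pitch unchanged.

G#3 A#3 Ab3 C#4 B#4

First find concert pitch: the English horn sounds a perfect fifth below written, so C#4 D#4 Db4 F#4 E#5 sounds F#3 G#3 Gb3 B3 A#4.
Then write for Bb soprano saxophone: it sounds a major second below written, so the part must be a major second above concert.
F#3 → G#3
G#3 → A#3
Gb3 → Ab3
B3 → C#4
A#4 → B#4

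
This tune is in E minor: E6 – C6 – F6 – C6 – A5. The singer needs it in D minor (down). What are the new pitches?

E minor to D minor down is a major second, so every note moves down by that interval.
E6 becomes D6
C6 becomes Bb5
F6 becomes Eb6
C6 becomes Bb5
A5 becomes G5

D6 Bb5 Eb6 Bb5 G5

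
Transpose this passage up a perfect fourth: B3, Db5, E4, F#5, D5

B3 up a perfect fourth is E4.
Db5: a fourth up reaches G, and 5 semitones makes it Gb5.
E4 up a perfect fourth is A4.
A perfect fourth up from F#5 gives B5.
D5 up a perfect fourth is G5.

E4 Gb5 A4 B5 G5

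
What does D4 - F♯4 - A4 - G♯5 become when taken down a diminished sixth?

D4 gives F##3
F#4 gives A##3
A4 gives C##4
G#5 gives B##4

F##3 A##3 C##4 B##4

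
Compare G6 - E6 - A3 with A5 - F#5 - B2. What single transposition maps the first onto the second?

down a minor seventh

Take the first pair: G6 → A5. G to A spans 7 letter names, so the interval is some kind of seventh.
A5 to G6 is 10 semitones, which makes it a minor seventh; the second version is lower, so the direction is down.
Checking another pair — A3 → B2 — gives the same interval.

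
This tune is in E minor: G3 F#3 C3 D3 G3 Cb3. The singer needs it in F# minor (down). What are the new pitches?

A2 G#2 D2 E2 A2 Db2

From E down to F# is a minor seventh; apply that to each pitch.
G3 gives A2
F#3 gives G#2
C3 gives D2
D3 gives E2
G3 gives A2
Cb3 gives Db2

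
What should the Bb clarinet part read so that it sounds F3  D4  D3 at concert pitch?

G3 E4 E3

Written C4 sounds as Bb3 on the Bb clarinet, so concert pitches are written a major second up.
F3 → G3
D4 → E4
D3 → E3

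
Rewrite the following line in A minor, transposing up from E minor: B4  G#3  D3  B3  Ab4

From E up to A is a perfect fourth; apply that to each pitch.
B4 -> E5
G#3 -> C#4
D3 -> G3
B3 -> E4
Ab4 -> Db5

E5 C#4 G3 E4 Db5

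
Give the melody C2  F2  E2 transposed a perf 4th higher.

C2: a fourth up reaches F, and 5 semitones makes it F2.
F2 up a perfect fourth is Bb2.
A perfect fourth up from E2 gives A2.

F2 Bb2 A2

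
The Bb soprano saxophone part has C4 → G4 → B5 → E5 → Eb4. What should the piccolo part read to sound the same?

Bb2 F3 A4 D4 Db3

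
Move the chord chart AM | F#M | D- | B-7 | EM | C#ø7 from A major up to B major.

A major up to B major is a major second; each chord root moves by that interval while the quality stays the same.
AM: root A up a major second → B, giving BM.
F#M: root F# up a major second → G#, giving G#M.
D-: root D up a major second → E, giving E-.
B-7: root B up a major second → C#, giving C#-7.
EM: root E up a major second → F#, giving F#M.
C#ø7: root C# up a major second → D#, giving D#ø7.

BM G#M E- C#-7 F#M D#ø7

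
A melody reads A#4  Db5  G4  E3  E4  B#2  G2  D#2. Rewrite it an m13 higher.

F#6 Bbb6 Eb6 C5 C6 G#4 Eb4 B3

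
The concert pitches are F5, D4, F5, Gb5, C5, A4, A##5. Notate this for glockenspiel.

F3 D2 F3 Gb3 C3 A2 A##3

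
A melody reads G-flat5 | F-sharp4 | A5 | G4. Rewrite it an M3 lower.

Gb5 becomes Ebb5
F#4 becomes D4
A5 becomes F5
G4 becomes Eb4

Ebb5 D4 F5 Eb4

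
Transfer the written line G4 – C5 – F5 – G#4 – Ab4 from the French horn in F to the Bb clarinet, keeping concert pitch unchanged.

D4 G4 C5 D#4 Eb4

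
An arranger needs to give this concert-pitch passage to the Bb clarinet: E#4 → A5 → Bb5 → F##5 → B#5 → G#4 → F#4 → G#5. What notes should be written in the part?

The Bb clarinet sounds a major second below written, so the written part must be a major second above concert — transpose each note up.
E#4 -> F##4
A5 -> B5
Bb5 -> C6
F##5 -> G##5
B#5 -> C##6
G#4 -> A#4
F#4 -> G#4
G#5 -> A#5

F##4 B5 C6 G##5 C##6 A#4 G#4 A#5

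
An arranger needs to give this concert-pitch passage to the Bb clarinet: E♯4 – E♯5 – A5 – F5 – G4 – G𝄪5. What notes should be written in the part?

F##4 F##5 B5 G5 A4 A##5

The Bb clarinet sounds a major second below written, so the written part must be a major second above concert — transpose each note up.
E#4 -> F##4
E#5 -> F##5
A5 -> B5
F5 -> G5
G4 -> A4
G##5 -> A##5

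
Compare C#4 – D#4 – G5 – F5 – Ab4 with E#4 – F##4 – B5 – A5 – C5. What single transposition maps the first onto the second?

From C#4 to E#4 is 3 letter names — a third of some quality.
C#4 to E#4 is 4 semitones, which makes it a major third; the second version is higher, so the direction is up.
Checking another pair — Ab4 → C5 — gives the same interval.

up a major third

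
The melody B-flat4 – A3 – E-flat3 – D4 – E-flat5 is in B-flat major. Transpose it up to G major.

G5 F#4 C4 B4 C6

B-flat major to G major up is a major sixth, so every note moves up by that interval.
Bb4 -> G5
A3 -> F#4
Eb3 -> C4
D4 -> B4
Eb5 -> C6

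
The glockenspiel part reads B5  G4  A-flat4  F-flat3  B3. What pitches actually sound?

B7 G6 Ab6 Fb5 B5

Written C4 on the glockenspiel sounds as C6, a perfect fifteenth higher; apply that shift to every note.
B5 to B7
G4 to G6
Ab4 to Ab6
Fb3 to Fb5
B3 to B5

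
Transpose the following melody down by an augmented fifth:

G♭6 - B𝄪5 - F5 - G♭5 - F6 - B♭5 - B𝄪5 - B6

Cbb6 E#5 Bbb4 Cbb5 Bbb5 Ebb5 E#5 Eb6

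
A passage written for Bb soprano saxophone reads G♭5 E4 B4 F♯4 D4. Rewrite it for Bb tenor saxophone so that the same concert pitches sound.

First find concert pitch: the Bb soprano saxophone sounds a major second below written, so G♭5 E4 B4 F♯4 D4 sounds Fb5 D4 A4 E4 C4.
Then write for Bb tenor saxophone: it sounds a major ninth below written, so the part must be a major ninth above concert.
Fb5 → Gb6
D4 → E5
A4 → B5
E4 → F#5
C4 → D5

Gb6 E5 B5 F#5 D5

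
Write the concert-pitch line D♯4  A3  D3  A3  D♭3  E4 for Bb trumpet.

The Bb trumpet sounds a major second below written, so the written part must be a major second above concert — transpose each note up.
D#4 gives E#4
A3 gives B3
D3 gives E3
A3 gives B3
Db3 gives Eb3
E4 gives F#4

E#4 B3 E3 B3 Eb3 F#4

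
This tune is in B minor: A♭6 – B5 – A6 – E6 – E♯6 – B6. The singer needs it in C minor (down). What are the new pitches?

From B down to C is a major seventh; apply that to each pitch.
Ab6 to Bbb5
B5 to C5
A6 to Bb5
E6 to F5
E#6 to F#5
B6 to C6

Bbb5 C5 Bb5 F5 F#5 C6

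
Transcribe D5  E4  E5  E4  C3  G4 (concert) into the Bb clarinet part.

Written C4 sounds as Bb3 on the Bb clarinet, so concert pitches are written a major second up.
D5 to E5
E4 to F#4
E5 to F#5
E4 to F#4
C3 to D3
G4 to A4

E5 F#4 F#5 F#4 D3 A4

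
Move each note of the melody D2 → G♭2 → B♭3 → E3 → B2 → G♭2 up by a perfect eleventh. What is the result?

G3 Cb4 Eb5 A4 E4 Cb4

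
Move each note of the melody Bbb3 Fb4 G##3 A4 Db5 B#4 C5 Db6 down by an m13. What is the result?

Bbb3: a thirteenth down reaches D, and 20 semitones makes it Db2.
A minor thirteenth down from Fb4 gives Ab2.
A minor thirteenth down from G##3 gives B##1.
A4 down a minor thirteenth is C#3.
Db5 down a minor thirteenth is F3.
A minor thirteenth down from B#4 gives D##3.
C5: a thirteenth down reaches E, and 20 semitones makes it E3.
Db6 down a minor thirteenth is F4.

Db2 Ab2 B##1 C#3 F3 D##3 E3 F4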